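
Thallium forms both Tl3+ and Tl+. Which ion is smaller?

Tl3+

Both ions have Z = 81 protons, but Tl3+ has lost more electrons, so its remaining electrons feel a larger effective nuclear charge per electron and are pulled in more tightly.
Higher positive charge → smaller ion, so Tl+ > Tl3+.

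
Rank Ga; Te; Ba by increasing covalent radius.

Ga is in period 4, group 13; Te is in period 5, group 16; Ba is in period 6, group 2.
Radius decreases left→right (rising Z_eff, same n) and increases top→bottom (higher n).
These span different periods and groups, so the two trends combine.
Te > Ga: the two effects oppose for this pair; the down-group effect wins (136 vs 124 pm).
Ba > Te: relative to Te, both the across-period and down-group shifts push Ba's atomic radius up.
Approximate values (pm): Ga 124, Te 136, Ba 196.
So from smallest to largest: Ga < Te < Ba.

Ga, Te, Ba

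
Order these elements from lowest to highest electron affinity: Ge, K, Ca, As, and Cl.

Ca < K < As < Ge < Cl

Cl is in period 3, group 17; K is in period 4, group 1; Ca is in period 4, group 2; Ge is in period 4, group 14; As is in period 4, group 15.
Electron affinity generally becomes more exothermic across a period toward the halogens and less exothermic down a group.
These span different periods and groups, so the two trends combine.
K > Ca: this pair runs against the simple trend — see the exception note.
As > K: As lies to the right of K in period 4, so the across-period effect alone puts As higher.
Ge > As: this pair runs against the simple trend — see the exception note.
Cl > Ge: both effects reinforce here, so Cl is clearly the higher of the two.
Note the exception: K has a higher electron affinity than Ca, contrary to the simple trend — adding an electron to Ca (ns²) has to open a new, higher-energy np subshell, which is unfavourable.
Note the exception: Ge has a higher electron affinity than As, contrary to the simple trend — adding an electron to As's half-filled 4p³ is unfavourable, so Ge (4p²) has the more exothermic EA.
Tabulated electron affinity (kJ/mol): Cl 349, K 48, Ca 2, Ge 119, As 78.
So from lowest to highest: Ca < K < As < Ge < Cl.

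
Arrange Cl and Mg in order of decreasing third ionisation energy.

Mg, Cl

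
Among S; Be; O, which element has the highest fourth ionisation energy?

Be

Consider each +3 ion: S³⁺ still has 3 valence electrons; Be³⁺ is already 1 electron into the core; O³⁺ still has 3 valence electrons.
Pulling an electron out of a noble-gas core costs far more than removing a remaining valence electron, so Be sits at the high end of IE_4.
Valence configurations: S³⁺ [Ne]3s²3p¹, O³⁺ [He]2s²2p¹.
The numbers (kJ/mol): S 4556, Be 21007, O 7469.
So the fourth ionization energies run S < O < Be.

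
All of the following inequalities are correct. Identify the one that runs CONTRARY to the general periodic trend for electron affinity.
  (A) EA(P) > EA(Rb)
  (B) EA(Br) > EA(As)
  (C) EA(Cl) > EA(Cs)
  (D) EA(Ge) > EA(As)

(D)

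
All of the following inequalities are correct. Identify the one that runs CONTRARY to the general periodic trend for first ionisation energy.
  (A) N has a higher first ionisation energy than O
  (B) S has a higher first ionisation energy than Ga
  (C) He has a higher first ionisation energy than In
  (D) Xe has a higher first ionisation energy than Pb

(A)

The general trend: first ionisation energy increases across a period and decreases down a group.
(A) N (period 2, group 15) vs O (period 2, group 16): the stated order contradicts the simple trend.
(B) S (period 3, group 16) vs Ga (period 4, group 13): the stated order agrees with the simple trend.
(C) He (period 1, group 18) vs In (period 5, group 13): the stated order agrees with the simple trend.
(D) Xe (period 5, group 18) vs Pb (period 6, group 14): the stated order agrees with the simple trend.
The exception is (A): pairing an electron in O's 2p⁴ costs repulsion energy, so O ionizes more easily than half-filled N (2p³).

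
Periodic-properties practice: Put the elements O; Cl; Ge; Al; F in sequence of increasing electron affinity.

O is in period 2, group 16; F is in period 2, group 17; Al is in period 3, group 13; Cl is in period 3, group 17; Ge is in period 4, group 14.
Atoms with high Z_eff and room in the valence shell (especially the halogens) have the most exothermic electron affinities.
Neither a single period nor a single group — weigh both effects.
Ge > Al: the two effects oppose for this pair; the across-period effect wins (119 vs 42 kJ/mol).
O > Ge: both effects reinforce here, so O is clearly the higher of the two.
F > O: both are in period 2; the period trend gives F the larger value.
Cl > F: this pair runs against the simple trend — see the exception note.
Note the exception: Cl has a higher electron affinity than F, contrary to the simple trend — F's small 2p subshell makes the incoming electron feel strong e⁻–e⁻ repulsion, so Cl actually releases more energy on gaining an electron.
For reference (kJ/mol): O 141, F 328, Al 42, Cl 349, Ge 119.
So from lowest to highest: Al < Ge < O < F < Cl.

Al < Ge < O < F < Cl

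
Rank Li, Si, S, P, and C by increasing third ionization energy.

The third ionization energy removes an electron from the +2 ion. For each element: Li²⁺ is already 1 electron into the core; Si²⁺ still has 2 valence electrons; S²⁺ still has 4 valence electrons; P²⁺ still has 3 valence electrons; C²⁺ still has 2 valence electrons.
Pulling an electron out of a noble-gas core costs far more than removing a remaining valence electron, so Li sits at the high end of IE_3.
Valence configurations: Si²⁺ [Ne]3s², S²⁺ [Ne]3s²3p², P²⁺ [Ne]3s²3p¹, C²⁺ [He]2s².
P²⁺ loses a lone 3p electron whereas Si²⁺ must break into a filled 3s² pair, so IE_3(Si) > IE_3(P) even though P has the higher nuclear charge.
The numbers (kJ/mol): Li 11815, Si 3232, S 3357, P 2914, C 4620.
So the third ionization energies run P < Si < S < C < Li.

P < Si < S < C < Li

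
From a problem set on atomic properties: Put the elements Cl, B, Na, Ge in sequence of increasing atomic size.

B is in period 2, group 13; Na is in period 3, group 1; Cl is in period 3, group 17; Ge is in period 4, group 14.
Across a period the added protons contract the valence shell; down a group each new principal shell makes the atom larger.
These span different periods and groups, so the two trends combine.
Cl > B: the two effects oppose for this pair; the down-group effect wins (99 vs 85 pm).
Ge > Cl: relative to Cl, both the across-period and down-group shifts push Ge's atomic radius up.
Na > Ge: period and group pull opposite ways; the across-period shift dominates (155 vs 121 pm).
Approximate values (pm): B 85, Na 155, Cl 99, Ge 121.
So from smallest to largest: B < Cl < Ge < Na.

B < Cl < Ge < Na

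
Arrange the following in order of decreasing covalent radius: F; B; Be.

Be, B, F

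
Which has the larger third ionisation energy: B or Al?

B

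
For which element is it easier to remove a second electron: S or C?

After 1 electron has been removed, what remains? S⁺ still has 5 valence electrons; C⁺ still has 3 valence electrons.
All are still removing valence electrons, so compare the +1 ions as you would atoms: IE_2 generally rises across a period (higher Z_eff) and falls down a group (larger shell), subject to the usual subshell exceptions.
Valence configurations: S⁺ [Ne]3s²3p³, C⁺ [He]2s²2p¹.
Tabulated IE_2 (kJ/mol): S 2252, C 2353.
Overall IE_2 order: S < C.

S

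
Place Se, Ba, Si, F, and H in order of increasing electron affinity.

Ba, H, Si, Se, F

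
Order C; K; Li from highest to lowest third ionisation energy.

Consider each +2 ion: C²⁺ still has 2 valence electrons; K²⁺ is already 1 electron into the core; Li²⁺ is already 1 electron into the core.
Usually core removal costs more than valence removal, but here the competition is close: a tightly held n=2 valence electron can cost more to remove than an n=3 core electron, so the actual values have to decide it.
The numbers (kJ/mol): C 4620, K 4420, Li 11815.
Hence IE_3: K < C < Li.

Li > C > K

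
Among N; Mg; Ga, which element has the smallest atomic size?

N

N is in period 2, group 15; Mg is in period 3, group 2; Ga is in period 4, group 13.
Moving right in a period, electrons are added to the same shell under a stronger nuclear pull, so atoms get smaller; moving down, a new shell is opened and atoms get larger.
These span different periods and groups, so the two trends combine.
Ga > N: both effects reinforce here, so Ga is clearly the larger of the two.
Mg > Ga: the two effects oppose for this pair; the across-period effect wins (139 vs 124 pm).
For reference (pm): N 71, Mg 139, Ga 124.
The smallest atomic size among these belongs to N.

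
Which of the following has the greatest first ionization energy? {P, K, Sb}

P is in period 3, group 15; K is in period 4, group 1; Sb is in period 5, group 15.
Removing the outermost electron gets harder across a period and easier down a group.
These span different periods and groups, so the two trends combine.
Sb > K: the two effects oppose for this pair; the across-period effect wins (831 vs 419 kJ/mol).
P > Sb: they share group 15; the group trend gives P the larger value.
For reference (kJ/mol): P 1012, K 419, Sb 831.
The greatest first ionization energy among these belongs to P.

P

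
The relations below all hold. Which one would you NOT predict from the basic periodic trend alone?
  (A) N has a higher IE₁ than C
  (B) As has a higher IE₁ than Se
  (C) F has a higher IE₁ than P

(B)

The general trend: IE₁ increases across a period and decreases down a group.
(A) N (period 2, group 15) vs C (period 2, group 14): the stated order agrees with the simple trend.
(B) As (period 4, group 15) vs Se (period 4, group 16): the stated order contradicts the simple trend.
(C) F (period 2, group 17) vs P (period 3, group 15): the stated order agrees with the simple trend.
The exception is (B): Se (4p⁴) ionizes more easily than half-filled As (4p³).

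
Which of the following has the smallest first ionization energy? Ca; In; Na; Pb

Na

Na is in period 3, group 1; Ca is in period 4, group 2; In is in period 5, group 13; Pb is in period 6, group 14.
First ionization energy rises across a period (greater Z_eff holds electrons more tightly) and falls down a group (valence electrons are farther from the nucleus).
A diagonal step moves right (one effect) and down (the opposite effect) at once.
In > Na: period and group pull opposite ways; the across-period shift dominates (558 vs 496 kJ/mol).
Ca > In: the two effects oppose for this pair; the down-group effect wins (590 vs 558 kJ/mol).
Pb > Ca: the two effects oppose for this pair; the across-period effect wins (716 vs 590 kJ/mol).
For reference (kJ/mol): Na 496, Ca 590, In 558, Pb 716.
The smallest first ionization energy among these belongs to Na.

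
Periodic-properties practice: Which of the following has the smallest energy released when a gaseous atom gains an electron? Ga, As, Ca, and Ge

Ca is in period 4, group 2; Ga is in period 4, group 13; Ge is in period 4, group 14; As is in period 4, group 15.
EA tends to increase across a period and decrease down a group, though the pattern is less regular than for IE or radius.
All lie in period 4; the across-period trend (electron affinity increases left to right) applies, with the exception below.
Note the exception: Ge has a higher electron affinity than As, contrary to the simple trend — adding an electron to As's half-filled 4p³ is unfavourable, so Ge (4p²) has the more exothermic EA.
For reference (kJ/mol): Ca 2, Ga 29, Ge 119, As 78.
The smallest energy released when a gaseous atom gains an electron among these belongs to Ca.

Ca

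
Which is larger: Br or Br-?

Forming Br- adds 1 electron to Br. More electron–electron repulsion in the same shell, with unchanged nuclear charge, lets the cloud expand.
An anion is larger than its parent atom: Br- > Br.

Br-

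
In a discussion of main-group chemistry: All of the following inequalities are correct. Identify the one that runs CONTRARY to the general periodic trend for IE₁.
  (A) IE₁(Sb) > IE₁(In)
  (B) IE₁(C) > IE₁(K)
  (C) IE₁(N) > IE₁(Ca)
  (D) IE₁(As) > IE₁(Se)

(D)

The general trend: IE₁ increases across a period and decreases down a group.
(A) Sb (period 5, group 15) vs In (period 5, group 13): the stated order agrees with the simple trend.
(B) C (period 2, group 14) vs K (period 4, group 1): the stated order agrees with the simple trend.
(C) N (period 2, group 15) vs Ca (period 4, group 2): the stated order agrees with the simple trend.
(D) As (period 4, group 15) vs Se (period 4, group 16): the stated order contradicts the simple trend.
The exception is (D): Se (4p⁴) ionizes more easily than half-filled As (4p³).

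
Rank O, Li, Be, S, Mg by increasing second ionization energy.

Mg, Be, S, O, Li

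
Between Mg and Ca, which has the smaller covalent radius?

Mg

Mg is in period 3, group 2; Ca is in period 4, group 2.
Moving right in a period, electrons are added to the same shell under a stronger nuclear pull, so atoms get smaller; moving down, a new shell is opened and atoms get larger.
All are in group 2, so atomic radius increases down the group.
So Mg has the smaller covalent radius (Mg < Ca).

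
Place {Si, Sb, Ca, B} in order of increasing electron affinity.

B is in period 2, group 13; Si is in period 3, group 14; Ca is in period 4, group 2; Sb is in period 5, group 15.
Electron affinity generally becomes more exothermic across a period toward the halogens and less exothermic down a group.
Neither a single period nor a single group — weigh both effects.
B > Ca: relative to Ca, both the across-period and down-group shifts push B's electron affinity up.
Sb > B: the two effects oppose for this pair; the across-period effect wins (103 vs 27 kJ/mol).
Si > Sb: the two effects oppose for this pair; the down-group effect wins (134 vs 103 kJ/mol).
For reference (kJ/mol): B 27, Si 134, Ca 2, Sb 103.
So from lowest to highest: Ca < B < Sb < Si.

Ca < B < Sb < Si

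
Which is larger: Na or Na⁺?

Forming Na⁺ removes 1 electron from Na. Fewer electrons for the same nuclear charge means less shielding and a higher Z_eff on the remaining electrons, and for main-group metals the entire outer shell is lost.
A cation is smaller than its parent atom: Na⁺ < Na.

Na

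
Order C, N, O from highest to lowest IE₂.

O, N, C

Consider each +1 ion: C⁺ still has 3 valence electrons; N⁺ still has 4 valence electrons; O⁺ still has 5 valence electrons.
All are still removing valence electrons, so compare the +1 ions as you would atoms: IE_2 generally rises across a period (higher Z_eff) and falls down a group (larger shell), subject to the usual subshell exceptions.
Valence configurations: C⁺ [He]2s²2p¹, N⁺ [He]2s²2p², O⁺ [He]2s²2p³.
Tabulated IE_2 (kJ/mol): C 2353, N 2856, O 3388.
So the second ionization energies run C < N < O.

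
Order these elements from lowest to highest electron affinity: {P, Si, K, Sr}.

Sr, K, P, Si

Si is in period 3, group 14; P is in period 3, group 15; K is in period 4, group 1; Sr is in period 5, group 2.
Electron affinity generally becomes more exothermic across a period toward the halogens and less exothermic down a group.
These span different periods and groups, so the two trends combine.
K > Sr: period and group pull opposite ways; the down-group shift dominates (48 vs 5 kJ/mol).
P > K: both effects reinforce here, so P is clearly the higher of the two.
Si > P: this pair runs against the simple trend — see the exception note.
Note the exception: Si has a higher electron affinity than P, contrary to the simple trend — adding an electron to P's half-filled 3p³ is unfavourable, so Si (3p²) has the more exothermic EA.
Approximate values (kJ/mol): Si 134, P 72, K 48, Sr 5.
So from lowest to highest: Sr < K < P < Si.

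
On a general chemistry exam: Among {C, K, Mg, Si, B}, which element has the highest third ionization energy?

Mg

After 2 electrons have been removed, what remains? C²⁺ still has 2 valence electrons; K²⁺ is already 1 electron into the core; Mg²⁺ is the bare [Ne] core; Si²⁺ still has 2 valence electrons; B²⁺ still has 1 valence electron.
Usually core removal costs more than valence removal, but here the competition is close: a tightly held n=2 valence electron can cost more to remove than an n=3 core electron, so the actual values have to decide it.
Valence configurations: C²⁺ [He]2s², Si²⁺ [Ne]3s², B²⁺ [He]2s¹.
The numbers (kJ/mol): C 4620, K 4420, Mg 7733, Si 3232, B 3660.
Putting it together, IE_3: Si < B < K < C < Mg.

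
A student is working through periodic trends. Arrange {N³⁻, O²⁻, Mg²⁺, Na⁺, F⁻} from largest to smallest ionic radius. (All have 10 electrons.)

N³⁻ > O²⁻ > F⁻ > Na⁺ > Mg²⁺

All of these have 10 electrons, so size is governed by nuclear charge alone: the more protons, the stronger the pull on the same electron cloud, and the smaller the ion.
Nuclear charges: Mg²⁺ (Z=12), Na⁺ (Z=11), F⁻ (Z=9), O²⁻ (Z=8), N³⁻ (Z=7).
Largest to smallest: N³⁻ > O²⁻ > F⁻ > Na⁺ > Mg²⁺.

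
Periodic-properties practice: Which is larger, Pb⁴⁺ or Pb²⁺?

Pb²⁺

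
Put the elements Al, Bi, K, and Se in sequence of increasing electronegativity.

Al is in period 3, group 13; K is in period 4, group 1; Se is in period 4, group 16; Bi is in period 6, group 15.
Atoms toward the upper right of the periodic table pull bonding electrons most strongly.
Here both period and group differ, so the two effects have to be weighed against each other.
Al > K: both effects reinforce here, so Al is clearly the higher of the two.
Bi > Al: period and group pull opposite ways; the across-period shift dominates (2.02 vs 1.61).
Se > Bi: both effects reinforce here, so Se is clearly the higher of the two.
Tabulated electronegativity (Pauling): Al 1.61, K 0.82, Se 2.55, Bi 2.02.
So from lowest to highest: K < Al < Bi < Se.

K < Al < Bi < Se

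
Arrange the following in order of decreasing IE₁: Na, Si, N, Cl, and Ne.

Ne > N > Cl > Si > Na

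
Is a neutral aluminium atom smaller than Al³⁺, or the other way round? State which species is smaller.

Al³⁺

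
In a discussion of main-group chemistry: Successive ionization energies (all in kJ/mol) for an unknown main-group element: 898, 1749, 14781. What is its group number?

Look for the largest jump between consecutive ionization energies: IE3/IE2 ≈ 8.5, far larger than any earlier ratio.
That jump marks the point where a core electron is being removed. So the atom has 2 valence electrons.
A main-group element with 2 valence electrons is in group 2.

Group 2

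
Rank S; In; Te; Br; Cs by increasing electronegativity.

EN rises left→right (higher Z_eff, smaller atoms) and falls top→bottom (larger, more shielded atoms).
These span different periods and groups, so the two trends combine.
In > Cs: relative to Cs, both the across-period and down-group shifts push In's electronegativity up.
Te > In: both are in period 5; the period trend gives Te the larger value.
S > Te: they share group 16; the group trend gives S the larger value.
Br > S: period and group pull opposite ways; the across-period shift dominates (2.96 vs 2.58).
Tabulated electronegativity (Pauling): S 2.58, Br 2.96, In 1.78, Te 2.10, Cs 0.79.
So from lowest to highest: Cs < In < Te < S < Br.

Cs, In, Te, S, Br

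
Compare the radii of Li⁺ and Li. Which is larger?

Li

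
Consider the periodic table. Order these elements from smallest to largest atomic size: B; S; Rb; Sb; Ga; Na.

B < S < Ga < Sb < Na < Rb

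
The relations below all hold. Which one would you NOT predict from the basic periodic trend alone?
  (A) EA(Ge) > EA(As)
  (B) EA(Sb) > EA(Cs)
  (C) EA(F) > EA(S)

(A)

The general trend: electron affinity increases across a period and decreases down a group.
(A) Ge (period 4, group 14) vs As (period 4, group 15): the stated order contradicts the simple trend.
(B) Sb (period 5, group 15) vs Cs (period 6, group 1): the stated order agrees with the simple trend.
(C) F (period 2, group 17) vs S (period 3, group 16): the stated order agrees with the simple trend.
The exception is (A): adding an electron to As's half-filled 4p³ is unfavourable, so Ge (4p²) has the more exothermic EA.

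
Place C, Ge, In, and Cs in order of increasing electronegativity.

Cs < In < Ge < C

Electronegativity increases across a period and decreases down a group, tracking effective nuclear charge and atomic size.
Here both period and group differ, so the two effects have to be weighed against each other.
In > Cs: both effects reinforce here, so In is clearly the higher of the two.
Ge > In: both effects reinforce here, so Ge is clearly the higher of the two.
C > Ge: C sits above Ge in group 14, so the down-group effect alone puts C higher.
Tabulated electronegativity (Pauling): C 2.55, Ge 2.01, In 1.78, Cs 0.79.
So from lowest to highest: Cs < In < Ge < C.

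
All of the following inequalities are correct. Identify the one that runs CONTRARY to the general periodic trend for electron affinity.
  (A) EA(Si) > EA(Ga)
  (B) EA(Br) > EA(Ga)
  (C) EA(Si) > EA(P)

The general trend: electron affinity increases across a period and decreases down a group.
(A) Si (period 3, group 14) vs Ga (period 4, group 13): the stated order agrees with the simple trend.
(B) Br (period 4, group 17) vs Ga (period 4, group 13): the stated order agrees with the simple trend.
(C) Si (period 3, group 14) vs P (period 3, group 15): the stated order contradicts the simple trend.
The exception is (C): adding an electron to P's half-filled 3p³ is unfavourable, so Si (3p²) has the more exothermic EA.

(C)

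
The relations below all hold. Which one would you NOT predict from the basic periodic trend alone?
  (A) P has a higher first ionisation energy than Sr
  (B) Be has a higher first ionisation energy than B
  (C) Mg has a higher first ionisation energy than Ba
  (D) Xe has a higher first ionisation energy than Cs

The general trend: first ionisation energy increases across a period and decreases down a group.
(A) P (period 3, group 15) vs Sr (period 5, group 2): the stated order agrees with the simple trend.
(B) Be (period 2, group 2) vs B (period 2, group 13): the stated order contradicts the simple trend.
(C) Mg (period 3, group 2) vs Ba (period 6, group 2): the stated order agrees with the simple trend.
(D) Xe (period 5, group 18) vs Cs (period 6, group 1): the stated order agrees with the simple trend.
The exception is (B): removing B's lone 2p electron is easier than breaking Be's filled 2s².

(B)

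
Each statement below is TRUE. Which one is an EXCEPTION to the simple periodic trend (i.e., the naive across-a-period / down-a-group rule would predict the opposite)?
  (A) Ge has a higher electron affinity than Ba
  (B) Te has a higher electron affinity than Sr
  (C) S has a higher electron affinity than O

(C)

The general trend: electron affinity increases across a period and decreases down a group.
(A) Ge (period 4, group 14) vs Ba (period 6, group 2): the stated order agrees with the simple trend.
(B) Te (period 5, group 16) vs Sr (period 5, group 2): the stated order agrees with the simple trend.
(C) S (period 3, group 16) vs O (period 2, group 16): the stated order contradicts the simple trend.
The exception is (C): the compact 2p subshell of O repels the added electron more than S's larger 3p does.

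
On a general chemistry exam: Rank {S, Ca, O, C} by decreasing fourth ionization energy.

O > Ca > C > S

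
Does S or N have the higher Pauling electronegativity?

N is in period 2, group 15; S is in period 3, group 16.
Atoms toward the upper right of the periodic table pull bonding electrons most strongly.
Neither a single period nor a single group — weigh both effects.
N > S: the two effects oppose for this pair; the down-group effect wins (3.04 vs 2.58).
Approximate values (Pauling): N 3.04, S 2.58.
So N has the higher Pauling electronegativity (N > S).

N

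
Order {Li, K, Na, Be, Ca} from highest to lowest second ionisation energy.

IE_2 is the cost of taking one more electron from the +1 cation: Li⁺ is the bare [He] core; K⁺ is the bare [Ar] core; Na⁺ is the bare [Ne] core; Be⁺ still has 1 valence electron; Ca⁺ still has 1 valence electron.
Core electrons are held far more tightly than valence electrons, so K, Na and Li top the IE_2 order.
Valence configurations: Be⁺ [He]2s¹, Ca⁺ [Ar]4s¹.
Tabulated IE_2 (kJ/mol): Li 7298, K 3052, Na 4562, Be 1757, Ca 1145.
Putting it together, IE_2: Ca < Be < K < Na < Li.

Li, Na, K, Be, Ca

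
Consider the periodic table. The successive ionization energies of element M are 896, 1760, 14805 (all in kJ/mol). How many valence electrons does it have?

2

Look for the largest jump between consecutive ionization energies: IE3/IE2 ≈ 8.4, far larger than any earlier ratio.
That jump marks the point where a core electron is being removed. So the atom has 2 valence electrons.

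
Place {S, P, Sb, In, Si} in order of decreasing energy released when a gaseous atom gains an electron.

Si is in period 3, group 14; P is in period 3, group 15; S is in period 3, group 16; In is in period 5, group 13; Sb is in period 5, group 15.
Atoms with high Z_eff and room in the valence shell (especially the halogens) have the most exothermic electron affinities.
These span different periods and groups, so the two trends combine.
P > In: both effects reinforce here, so P is clearly the higher of the two.
Sb > P: this pair runs against the simple trend — see the exception note.
Si > Sb: the two effects oppose for this pair; the down-group effect wins (134 vs 103 kJ/mol).
S > Si: S lies to the right of Si in period 3, so the across-period effect alone puts S higher.
Note the exception: Sb has a higher electron affinity than P, contrary to the simple trend — both are half-filled np³, but the pairing/repulsion penalty for the added electron shrinks as the p orbitals become larger and more diffuse down the group, and for Sb that outweighs the weaker nuclear attraction.
Note the exception: Si has a higher electron affinity than P, contrary to the simple trend — adding an electron to P's half-filled 3p³ is unfavourable, so Si (3p²) has the more exothermic EA.
Tabulated electron affinity (kJ/mol): Si 134, P 72, S 200, In 29, Sb 103.
So from highest to lowest: S > Si > Sb > P > In.

S > Si > Sb > P > In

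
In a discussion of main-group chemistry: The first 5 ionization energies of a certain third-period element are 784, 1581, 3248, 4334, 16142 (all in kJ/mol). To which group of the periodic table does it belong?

Group 14

Look for the largest jump between consecutive ionization energies: IE5/IE4 ≈ 3.7, far larger than any earlier ratio.
That jump marks the point where a core electron is being removed. So the atom has 4 valence electrons.
A main-group element with 4 valence electrons is in group 14.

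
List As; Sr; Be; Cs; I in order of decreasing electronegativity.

I > As > Be > Sr > Cs

Smaller atoms with higher effective nuclear charge are more electronegative.
Neither a single period nor a single group — weigh both effects.
Sr > Cs: relative to Cs, both the across-period and down-group shifts push Sr's electronegativity up.
Be > Sr: Be sits above Sr in group 2, so the down-group effect alone puts Be higher.
As > Be: period and group pull opposite ways; the across-period shift dominates (2.18 vs 1.57).
I > As: period and group pull opposite ways; the across-period shift dominates (2.66 vs 2.18).
Approximate values (Pauling): Be 1.57, As 2.18, Sr 0.95, I 2.66, Cs 0.79.
So from highest to lowest: I > As > Be > Sr > Cs.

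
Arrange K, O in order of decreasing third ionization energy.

O > K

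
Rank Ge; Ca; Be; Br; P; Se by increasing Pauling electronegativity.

Ca < Be < Ge < P < Se < Br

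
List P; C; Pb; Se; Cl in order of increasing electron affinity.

C is in period 2, group 14; P is in period 3, group 15; Cl is in period 3, group 17; Se is in period 4, group 16; Pb is in period 6, group 14.
EA tends to increase across a period and decrease down a group, though the pattern is less regular than for IE or radius.
These span different periods and groups, so the two trends combine.
P > Pb: relative to Pb, both the across-period and down-group shifts push P's electron affinity up.
C > P: period and group pull opposite ways; the down-group shift dominates (122 vs 72 kJ/mol).
Se > C: the two effects oppose for this pair; the across-period effect wins (195 vs 122 kJ/mol).
Cl > Se: relative to Se, both the across-period and down-group shifts push Cl's electron affinity up.
Approximate values (kJ/mol): C 122, P 72, Cl 349, Se 195, Pb 35.
So from lowest to highest: Pb < P < C < Se < Cl.

Pb < P < C < Se < Cl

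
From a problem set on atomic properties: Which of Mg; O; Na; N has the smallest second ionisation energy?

Mg

The second ionization energy removes an electron from the +1 ion. For each element: Mg⁺ still has 1 valence electron; O⁺ still has 5 valence electrons; Na⁺ is the bare [Ne] core; N⁺ still has 4 valence electrons.
Core electrons are held far more tightly than valence electrons, so Na tops the IE_2 order.
Valence configurations: Mg⁺ [Ne]3s¹, O⁺ [He]2s²2p³, N⁺ [He]2s²2p².
The numbers (kJ/mol): Mg 1451, O 3388, Na 4562, N 2856.
Hence IE_2: Mg < N < O < Na.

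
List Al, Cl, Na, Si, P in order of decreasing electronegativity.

Na is in period 3, group 1; Al is in period 3, group 13; Si is in period 3, group 14; P is in period 3, group 15; Cl is in period 3, group 17.
Smaller atoms with higher effective nuclear charge are more electronegative.
All lie in period 3, so electronegativity increases left to right.
So from highest to lowest: Cl > P > Si > Al > Na.

Cl > P > Si > Al > Na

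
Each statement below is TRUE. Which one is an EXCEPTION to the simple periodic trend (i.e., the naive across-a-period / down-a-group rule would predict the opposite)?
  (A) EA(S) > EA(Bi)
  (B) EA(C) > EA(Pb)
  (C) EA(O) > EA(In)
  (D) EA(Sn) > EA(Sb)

(D)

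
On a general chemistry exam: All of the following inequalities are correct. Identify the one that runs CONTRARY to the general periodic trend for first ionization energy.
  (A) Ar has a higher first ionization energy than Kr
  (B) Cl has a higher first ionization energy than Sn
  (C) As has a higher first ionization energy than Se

(C)

The general trend: first ionization energy increases across a period and decreases down a group.
(A) Ar (period 3, group 18) vs Kr (period 4, group 18): the stated order agrees with the simple trend.
(B) Cl (period 3, group 17) vs Sn (period 5, group 14): the stated order agrees with the simple trend.
(C) As (period 4, group 15) vs Se (period 4, group 16): the stated order contradicts the simple trend.
The exception is (C): Se (4p⁴) ionizes more easily than half-filled As (4p³).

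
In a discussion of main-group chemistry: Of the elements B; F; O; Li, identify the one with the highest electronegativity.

Li is in period 2, group 1; B is in period 2, group 13; O is in period 2, group 16; F is in period 2, group 17.
Smaller atoms with higher effective nuclear charge are more electronegative.
All lie in period 2, so electronegativity increases left to right.
The highest electronegativity among these belongs to F.

F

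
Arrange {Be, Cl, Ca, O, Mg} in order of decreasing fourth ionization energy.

Be > Mg > O > Ca > Cl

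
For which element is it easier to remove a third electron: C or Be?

C

Consider each +2 ion: C²⁺ still has 2 valence electrons; Be²⁺ is the bare [He] core.
Pulling an electron out of a noble-gas core costs far more than removing a remaining valence electron, so Be sits at the high end of IE_3.
The numbers (kJ/mol): C 4620, Be 14849.
Hence IE_3: C < Be.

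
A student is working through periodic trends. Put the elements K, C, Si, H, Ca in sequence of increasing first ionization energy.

IE₁ increases left→right with effective nuclear charge and decreases top→bottom as the valence shell moves farther out.
These span different periods and groups, so the two trends combine.
Ca > K: both are in period 4; the period trend gives Ca the larger value.
Si > Ca: both effects reinforce here, so Si is clearly the higher of the two.
C > Si: C sits above Si in group 14, so the down-group effect alone puts C higher.
H > C: the two effects oppose for this pair; the down-group effect wins (1312 vs 1086 kJ/mol).
Approximate values (kJ/mol): H 1312, C 1086, Si 786, K 419, Ca 590.
So from lowest to highest: K < Ca < Si < C < H.

K, Ca, Si, C, H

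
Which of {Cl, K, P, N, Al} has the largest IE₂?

K

Consider each +1 ion: Cl⁺ still has 6 valence electrons; K⁺ is the bare [Ar] core; P⁺ still has 4 valence electrons; N⁺ still has 4 valence electrons; Al⁺ still has 2 valence electrons.
Breaking into a closed-shell core is much more expensive than removing a leftover valence electron — K has the largest IE_2 here.
Valence configurations: Cl⁺ [Ne]3s²3p⁴, P⁺ [Ne]3s²3p², N⁺ [He]2s²2p², Al⁺ [Ne]3s².
Tabulated IE_2 (kJ/mol): Cl 2298, K 3052, P 1907, N 2856, Al 1817.
Hence IE_2: Al < P < Cl < N < K.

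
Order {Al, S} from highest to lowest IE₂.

S, Al

The second ionization energy removes an electron from the +1 ion. For each element: Al⁺ still has 2 valence electrons; S⁺ still has 5 valence electrons.
All are still removing valence electrons, so compare the +1 ions as you would atoms: IE_2 generally rises across a period (higher Z_eff) and falls down a group (larger shell), subject to the usual subshell exceptions.
Valence configurations: Al⁺ [Ne]3s², S⁺ [Ne]3s²3p³.
Tabulated IE_2 (kJ/mol): Al 1817, S 2252.
Overall IE_2 order: Al < S.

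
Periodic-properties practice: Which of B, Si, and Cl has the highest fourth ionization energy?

B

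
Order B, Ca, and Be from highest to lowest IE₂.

Consider each +1 ion: B⁺ still has 2 valence electrons; Ca⁺ still has 1 valence electron; Be⁺ still has 1 valence electron.
All are still removing valence electrons, so compare the +1 ions as you would atoms: IE_2 generally rises across a period (higher Z_eff) and falls down a group (larger shell), subject to the usual subshell exceptions.
Valence configurations: B⁺ [He]2s², Ca⁺ [Ar]4s¹, Be⁺ [He]2s¹.
Tabulated IE_2 (kJ/mol): B 2427, Ca 1145, Be 1757.
So the second ionization energies run Ca < Be < B.

B > Be > Ca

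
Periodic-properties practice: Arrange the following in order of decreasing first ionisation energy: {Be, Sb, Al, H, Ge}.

IE₁ increases left→right with effective nuclear charge and decreases top→bottom as the valence shell moves farther out.
These sit on a diagonal, where the across-period and down-group effects partly cancel.
Ge > Al: the two effects oppose for this pair; the across-period effect wins (762 vs 578 kJ/mol).
Sb > Ge: period and group pull opposite ways; the across-period shift dominates (831 vs 762 kJ/mol).
Be > Sb: the two effects oppose for this pair; the down-group effect wins (900 vs 831 kJ/mol).
H > Be: the two effects oppose for this pair; the down-group effect wins (1312 vs 900 kJ/mol).
For reference (kJ/mol): H 1312, Be 900, Al 578, Ge 762, Sb 831.
So from highest to lowest: H > Be > Sb > Ge > Al.

H, Be, Sb, Ge, Al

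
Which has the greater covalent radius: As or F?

F is in period 2, group 17; As is in period 4, group 15.
Atomic radius shrinks across a period as nuclear charge pulls the same shell inward, and grows down a group as new shells are added.
These span different periods and groups, so the two trends combine.
As > F: both effects reinforce here, so As is clearly the larger of the two.
Approximate values (pm): F 64, As 121.
So As has the greater covalent radius (As > F).

As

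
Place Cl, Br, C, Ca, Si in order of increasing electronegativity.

C is in period 2, group 14; Si is in period 3, group 14; Cl is in period 3, group 17; Ca is in period 4, group 2; Br is in period 4, group 17.
Smaller atoms with higher effective nuclear charge are more electronegative.
Neither a single period nor a single group — weigh both effects.
Si > Ca: both effects reinforce here, so Si is clearly the higher of the two.
C > Si: they share group 14; the group trend gives C the larger value.
Br > C: period and group pull opposite ways; the across-period shift dominates (2.96 vs 2.55).
Cl > Br: Cl sits above Br in group 17, so the down-group effect alone puts Cl higher.
Tabulated electronegativity (Pauling): C 2.55, Si 1.90, Cl 3.16, Ca 1.00, Br 2.96.
So from lowest to highest: Ca < Si < C < Br < Cl.

Ca < Si < C < Br < Cl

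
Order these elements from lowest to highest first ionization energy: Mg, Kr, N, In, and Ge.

In < Mg < Ge < Kr < N

First ionization energy rises across a period (greater Z_eff holds electrons more tightly) and falls down a group (valence electrons are farther from the nucleus).
Here both period and group differ, so the two effects have to be weighed against each other.
Mg > In: period and group pull opposite ways; the down-group shift dominates (738 vs 558 kJ/mol).
Ge > Mg: period and group pull opposite ways; the across-period shift dominates (762 vs 738 kJ/mol).
Kr > Ge: Kr lies to the right of Ge in period 4, so the across-period effect alone puts Kr higher.
N > Kr: period and group pull opposite ways; the down-group shift dominates (1402 vs 1351 kJ/mol).
For reference (kJ/mol): N 1402, Mg 738, Ge 762, Kr 1351, In 558.
So from lowest to highest: In < Mg < Ge < Kr < N.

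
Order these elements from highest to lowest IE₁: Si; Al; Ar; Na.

Ar > Si > Al > Na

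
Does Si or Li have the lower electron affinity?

Li is in period 2, group 1; Si is in period 3, group 14.
EA tends to increase across a period and decrease down a group, though the pattern is less regular than for IE or radius.
Here both period and group differ, so the two effects have to be weighed against each other.
Si > Li: the two effects oppose for this pair; the across-period effect wins (134 vs 60 kJ/mol).
For reference (kJ/mol): Li 60, Si 134.
So Li has the lower electron affinity (Li < Si).

Li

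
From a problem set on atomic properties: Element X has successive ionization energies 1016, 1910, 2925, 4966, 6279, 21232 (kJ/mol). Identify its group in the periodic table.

Group 15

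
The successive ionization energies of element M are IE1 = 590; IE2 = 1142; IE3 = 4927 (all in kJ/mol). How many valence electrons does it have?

Look for the largest jump between consecutive ionization energies: IE3/IE2 ≈ 4.3, far larger than any earlier ratio.
That jump marks the point where a core electron is being removed. So the atom has 2 valence electrons.

2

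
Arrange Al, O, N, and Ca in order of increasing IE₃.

Al < N < Ca < O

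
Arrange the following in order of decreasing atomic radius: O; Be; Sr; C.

Sr, Be, C, O

Be is in period 2, group 2; C is in period 2, group 14; O is in period 2, group 16; Sr is in period 5, group 2.
Atomic radius shrinks across a period as nuclear charge pulls the same shell inward, and grows down a group as new shells are added.
Neither a single period nor a single group — weigh both effects.
C > O: both are in period 2; the period trend gives C the larger value.
Be > C: Be lies to the left of C in period 2, so the across-period effect alone puts Be larger.
Sr > Be: they share group 2; the group trend gives Sr the larger value.
Tabulated atomic radius (pm): Be 102, C 75, O 63, Sr 185.
So from largest to smallest: Sr > Be > C > O.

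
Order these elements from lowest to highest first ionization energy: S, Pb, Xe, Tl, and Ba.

Ba, Tl, Pb, S, Xe

Removing the outermost electron gets harder across a period and easier down a group.
Here both period and group differ, so the two effects have to be weighed against each other.
Tl > Ba: both are in period 6; the period trend gives Tl the larger value.
Pb > Tl: Pb lies to the right of Tl in period 6, so the across-period effect alone puts Pb higher.
S > Pb: relative to Pb, both the across-period and down-group shifts push S's first ionization energy up.
Xe > S: period and group pull opposite ways; the across-period shift dominates (1170 vs 1000 kJ/mol).
Tabulated first ionization energy (kJ/mol): S 1000, Xe 1170, Ba 503, Tl 589, Pb 716.
So from lowest to highest: Ba < Tl < Pb < S < Xe.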